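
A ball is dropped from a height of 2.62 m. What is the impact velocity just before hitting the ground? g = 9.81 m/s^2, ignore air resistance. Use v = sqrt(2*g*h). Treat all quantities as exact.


v = sqrt(2 * g * h)
v = sqrt(2 * 9.81 * 2.62)
v = sqrt(51.4044) = 7.1697 m/s

7.1697 m/s


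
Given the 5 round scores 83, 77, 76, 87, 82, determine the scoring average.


Average = sum / n
Sum = 405
Average = 405 / 5 = 81

81


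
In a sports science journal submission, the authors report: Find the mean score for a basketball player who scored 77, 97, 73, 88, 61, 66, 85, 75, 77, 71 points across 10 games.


Average = sum / n
Sum = 770
Average = 770 / 10 = 77

77


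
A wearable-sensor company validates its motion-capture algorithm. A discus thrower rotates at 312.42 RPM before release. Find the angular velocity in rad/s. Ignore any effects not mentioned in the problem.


omega = RPM * 2 * pi / 60
omega = 312.42 * 2 * 3.14159 / 60
omega = 1962.9928 / 60 = 32.7165 rad/s

32.7165 rad/s


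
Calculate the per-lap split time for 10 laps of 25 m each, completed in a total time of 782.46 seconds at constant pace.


Split time = total_time / n_laps = 782.46 / 10
Split time = 78.246 s per lap

78.246 s


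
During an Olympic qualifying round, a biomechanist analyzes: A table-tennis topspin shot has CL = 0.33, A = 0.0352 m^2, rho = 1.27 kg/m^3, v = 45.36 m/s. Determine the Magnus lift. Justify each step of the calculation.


FM = 0.5 * CL * rho * A * v^2
FM = 0.5 * 0.33 * 1.27 * 0.0352 * 45.36^2
v^2 = 2057.5296
FM = 0.5 * 0.33 * 1.27 * 0.0352 * 2057.5296 = 15.1767 N

15.1767 N


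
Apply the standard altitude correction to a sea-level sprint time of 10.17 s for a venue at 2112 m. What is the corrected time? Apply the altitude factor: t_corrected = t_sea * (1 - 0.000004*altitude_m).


Correction factor = 1 - 0.000004 * 2112 = 0.991552
t_corrected = t_sea * factor = 10.17 * 0.991552
t_corrected = 10.0841 s

10.0841 s


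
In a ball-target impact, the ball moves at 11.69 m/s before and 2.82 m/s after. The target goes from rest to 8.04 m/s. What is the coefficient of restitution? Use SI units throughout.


e = (v2_after - v1_after) / (v1_before - v2_before)
Numerator = 8.04 - 2.82 = 5.22
Denominator = 11.69 - 0 = 11.69
e = 5.22 / 11.69 = 0.4465

0.4465


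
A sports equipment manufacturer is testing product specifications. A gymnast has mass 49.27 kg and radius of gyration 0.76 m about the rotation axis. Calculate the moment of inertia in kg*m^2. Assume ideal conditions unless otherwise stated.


I = m * k^2
I = 49.27 * 0.76^2
I = 49.27 * 0.5776 = 28.4584 kg*m^2

28.4584 kg*m^2


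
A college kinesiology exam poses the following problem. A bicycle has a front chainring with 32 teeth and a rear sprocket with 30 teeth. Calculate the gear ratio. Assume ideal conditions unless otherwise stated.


GR = front_teeth / rear_teeth
GR = 32 / 30
GR = 1.0667

1.0667


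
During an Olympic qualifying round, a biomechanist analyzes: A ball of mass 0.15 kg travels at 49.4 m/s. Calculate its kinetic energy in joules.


KE = 0.5 * m * v^2
KE = 0.5 * 0.15 * 49.4^2
KE = 0.5 * 0.15 * 2440.36 = 183.027 J

183.027 J


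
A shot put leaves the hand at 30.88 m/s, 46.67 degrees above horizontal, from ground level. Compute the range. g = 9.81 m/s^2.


R = v^2 * sin(2*theta) / g
Convert angle to radians: theta = 46.67 deg = 0.8145 rad
sin(2*theta) = sin(1.6291) = 0.9983
R = 30.88^2 * 0.9983 / 9.81
R = 953.5744 * 0.9983 / 9.81 = 97.0392 m

97.0392 m


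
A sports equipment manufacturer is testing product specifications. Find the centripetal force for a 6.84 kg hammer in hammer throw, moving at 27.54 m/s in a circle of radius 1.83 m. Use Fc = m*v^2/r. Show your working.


Fc = m * v^2 / r
v^2 = 27.54^2 = 758.4516
Fc = 6.84 * 758.4516 / 1.83
Fc = 5187.8089 / 1.83 = 2834.8683 N

2834.8683 N


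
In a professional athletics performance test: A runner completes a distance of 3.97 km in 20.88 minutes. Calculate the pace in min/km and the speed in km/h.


Pace = time / distance = 20.88 min / 3.97 km = 5.2594 min/km
Speed = distance / time_in_hours = 3.97 / 0.348 hr
Speed = 11.408 km/h

5.2594 min/km, 11.408 km/h


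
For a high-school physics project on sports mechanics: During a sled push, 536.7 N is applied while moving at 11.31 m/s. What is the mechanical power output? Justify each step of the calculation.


P = F * v
P = 536.7 * 11.31
P = 6070.077 W

6070.077 W


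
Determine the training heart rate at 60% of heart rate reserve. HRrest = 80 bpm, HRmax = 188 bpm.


Target = HRrest + pct*(HRmax - HRrest)
Heart rate reserve = HRmax - HRrest = 188 - 80 = 108 bpm
Fraction = 60% = 0.6
Target = 80 + 0.6 * 108
Target = 80 + 64.8 = 144.8 bpm

144.8 bpm


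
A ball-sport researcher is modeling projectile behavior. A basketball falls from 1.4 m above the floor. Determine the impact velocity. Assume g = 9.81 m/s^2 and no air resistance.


v = sqrt(2 * g * h)
v = sqrt(2 * 9.81 * 1.4)
v = sqrt(27.468) = 5.241 m/s

5.241 m/s


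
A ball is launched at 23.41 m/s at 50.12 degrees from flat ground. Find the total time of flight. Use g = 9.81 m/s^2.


T = 2*v*sin(theta)/g
sin(theta) = sin(50.12 deg) = 0.7674
T = 2*23.41*0.7674 / 9.81
T = 35.9292 / 9.81 = 3.6625 s

3.6625 s


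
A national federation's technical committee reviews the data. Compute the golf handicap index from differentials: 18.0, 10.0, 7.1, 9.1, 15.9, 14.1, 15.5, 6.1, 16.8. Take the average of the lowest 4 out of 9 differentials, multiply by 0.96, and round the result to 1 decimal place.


All differentials: 18.0, 10.0, 7.1, 9.1, 15.9, 14.1, 15.5, 6.1, 16.8
Sorted: 6.1, 7.1, 9.1, 10.0, 14.1, 15.5, 15.9, 16.8, 18.0
Best 4: 6.1, 7.1, 9.1, 10.0
Average of best = 32.3 / 4 = 8.075
Raw index = 8.075 * 0.96 = 7.752
Handicap index = round(7.752, 1) = 7.8

7.8


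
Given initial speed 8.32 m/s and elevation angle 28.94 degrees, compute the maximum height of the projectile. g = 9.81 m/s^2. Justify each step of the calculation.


H = (v*sin(theta))^2 / (2*g)
vy = v*sin(theta) = 8.32 * sin(28.94 deg) = 4.026 m/s
H = vy^2 / (2*g) = 16.2086 / (2*9.81)
H = 16.2086 / 19.62 = 0.8261 m

0.8261 m


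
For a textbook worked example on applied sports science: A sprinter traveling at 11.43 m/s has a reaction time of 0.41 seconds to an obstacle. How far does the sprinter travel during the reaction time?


d = v * t
d = 11.43 * 0.41
d = 4.6863 m

4.6863 m


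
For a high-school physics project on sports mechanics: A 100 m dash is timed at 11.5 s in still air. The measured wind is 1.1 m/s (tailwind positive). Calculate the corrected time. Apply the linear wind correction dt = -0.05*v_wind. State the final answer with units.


dt = -0.05 * v_wind = -0.05 * 1.1 = -0.055 s
t_corrected = t_still + dt = 11.5 + (-0.055)
t_corrected = 11.445 s

11.445 s


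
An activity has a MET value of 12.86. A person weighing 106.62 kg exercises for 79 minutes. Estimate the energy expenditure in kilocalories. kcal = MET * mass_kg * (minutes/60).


kcal = MET * mass * time_hr
Convert time: 79 min = 1.3167 hr
kcal = 12.86 * 106.62 * 1.3167
kcal = 1805.3254 kcal

1805.3254 kcal


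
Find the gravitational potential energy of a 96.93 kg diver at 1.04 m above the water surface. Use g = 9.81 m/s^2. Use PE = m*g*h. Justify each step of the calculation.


PE = m * g * h
PE = 96.93 * 9.81 * 1.04
PE = 950.8833 * 1.04 = 988.9186 J

988.9186 J


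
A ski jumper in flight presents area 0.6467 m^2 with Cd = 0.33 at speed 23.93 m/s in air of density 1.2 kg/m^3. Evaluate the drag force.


Fd = 0.5 * Cd * rho * A * v^2
Fd = 0.5 * 0.33 * 1.2 * 0.6467 * 23.93^2
v^2 = 572.6449
Fd = 0.5 * 0.33 * 1.2 * 0.6467 * 572.6449 = 73.3252 N

73.3252 N


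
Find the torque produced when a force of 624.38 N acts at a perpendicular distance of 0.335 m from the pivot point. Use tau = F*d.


tau = F * d
tau = 624.38 * 0.335
tau = 209.1673 N*m

209.1673 N*m


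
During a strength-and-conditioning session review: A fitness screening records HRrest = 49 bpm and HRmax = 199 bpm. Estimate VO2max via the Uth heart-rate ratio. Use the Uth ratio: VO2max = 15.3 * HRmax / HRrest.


VO2max = 15.3 * HRmax / HRrest
VO2max = 15.3 * 199 / 49
VO2max = 3044.7 / 49 = 62.1367 mL/kg/min

62.1367 mL/kg/min


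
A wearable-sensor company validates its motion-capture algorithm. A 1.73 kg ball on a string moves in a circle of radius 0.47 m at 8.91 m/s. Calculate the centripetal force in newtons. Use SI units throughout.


Fc = m * v^2 / r
v^2 = 8.91^2 = 79.3881
Fc = 1.73 * 79.3881 / 0.47
Fc = 137.3414 / 0.47 = 292.2158 N

292.2158 N


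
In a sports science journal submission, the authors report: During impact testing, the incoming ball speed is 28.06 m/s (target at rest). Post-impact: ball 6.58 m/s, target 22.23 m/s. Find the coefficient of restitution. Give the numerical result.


e = (v2_after - v1_after) / (v1_before - v2_before)
Numerator = 22.23 - 6.58 = 15.65
Denominator = 28.06 - 0 = 28.06
e = 15.65 / 28.06 = 0.5577

0.5577


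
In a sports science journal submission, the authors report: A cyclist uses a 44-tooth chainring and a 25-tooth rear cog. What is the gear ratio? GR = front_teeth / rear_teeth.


GR = front_teeth / rear_teeth
GR = 44 / 25
GR = 1.76

1.76


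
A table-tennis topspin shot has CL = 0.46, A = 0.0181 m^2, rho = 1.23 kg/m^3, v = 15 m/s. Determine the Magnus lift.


FM = 0.5 * CL * rho * A * v^2
FM = 0.5 * 0.46 * 1.23 * 0.0181 * 15^2
v^2 = 225
FM = 0.5 * 0.46 * 1.23 * 0.0181 * 225 = 1.1521 N

1.1521 N


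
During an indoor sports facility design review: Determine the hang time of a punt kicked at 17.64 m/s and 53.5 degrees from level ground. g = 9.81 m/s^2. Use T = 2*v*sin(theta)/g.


T = 2*v*sin(theta)/g
sin(theta) = sin(53.5 deg) = 0.8039
T = 2*17.64*0.8039 / 9.81
T = 28.3601 / 9.81 = 2.8909 s

2.8909 s


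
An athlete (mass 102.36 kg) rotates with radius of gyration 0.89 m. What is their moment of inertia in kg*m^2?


I = m * k^2
I = 102.36 * 0.89^2
I = 102.36 * 0.7921 = 81.0794 kg*m^2

81.0794 kg*m^2


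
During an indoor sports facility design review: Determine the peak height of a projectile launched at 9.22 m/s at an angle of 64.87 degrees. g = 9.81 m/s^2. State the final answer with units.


H = (v*sin(theta))^2 / (2*g)
vy = v*sin(theta) = 9.22 * sin(64.87 deg) = 8.3473 m/s
H = vy^2 / (2*g) = 69.6773 / (2*9.81)
H = 69.6773 / 19.62 = 3.5513 m

3.5513 m


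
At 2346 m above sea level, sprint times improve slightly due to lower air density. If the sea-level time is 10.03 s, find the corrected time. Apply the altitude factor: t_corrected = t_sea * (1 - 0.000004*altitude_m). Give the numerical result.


Correction factor = 1 - 0.000004 * 2346 = 0.990616
t_corrected = t_sea * factor = 10.03 * 0.990616
t_corrected = 9.9359 s

9.9359 s


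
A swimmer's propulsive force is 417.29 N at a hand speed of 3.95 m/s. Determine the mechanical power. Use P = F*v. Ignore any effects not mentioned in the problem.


P = F * v
P = 417.29 * 3.95
P = 1648.2955 W

1648.2955 W


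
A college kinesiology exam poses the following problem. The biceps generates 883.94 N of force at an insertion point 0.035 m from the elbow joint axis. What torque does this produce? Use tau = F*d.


tau = F * d
tau = 883.94 * 0.035
tau = 30.9379 N*m

30.9379 N*m


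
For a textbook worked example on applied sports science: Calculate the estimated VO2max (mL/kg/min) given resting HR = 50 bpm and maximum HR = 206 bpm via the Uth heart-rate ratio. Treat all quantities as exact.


VO2max = 15.3 * HRmax / HRrest
VO2max = 15.3 * 206 / 50
VO2max = 3151.8 / 50 = 63.036 mL/kg/min

63.036 mL/kg/min


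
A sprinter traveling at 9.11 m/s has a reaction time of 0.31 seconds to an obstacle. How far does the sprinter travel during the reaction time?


d = v * t
d = 9.11 * 0.31
d = 2.8241 m

2.8241 m


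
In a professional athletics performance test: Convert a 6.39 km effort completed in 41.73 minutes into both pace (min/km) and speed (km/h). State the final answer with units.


Pace = time / distance = 41.73 min / 6.39 km = 6.5305 min/km
Speed = distance / time_in_hours = 6.39 / 0.6955 hr
Speed = 9.1876 km/h

6.5305 min/km, 9.1876 km/h


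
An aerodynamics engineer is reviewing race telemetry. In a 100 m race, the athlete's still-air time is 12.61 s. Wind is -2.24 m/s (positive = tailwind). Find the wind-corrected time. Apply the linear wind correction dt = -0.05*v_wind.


dt = -0.05 * v_wind = -0.05 * -2.24 = 0.112 s
t_corrected = t_still + dt = 12.61 + (0.112)
t_corrected = 12.722 s

12.722 s


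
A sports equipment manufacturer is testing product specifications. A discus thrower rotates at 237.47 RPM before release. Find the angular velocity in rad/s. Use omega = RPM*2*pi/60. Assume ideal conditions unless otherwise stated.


omega = RPM * 2 * pi / 60
omega = 237.47 * 2 * 3.14159 / 60
omega = 1492.068 / 60 = 24.8678 rad/s

24.8678 rad/s


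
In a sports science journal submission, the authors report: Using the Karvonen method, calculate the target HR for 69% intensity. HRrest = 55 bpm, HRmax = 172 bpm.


Target = HRrest + pct*(HRmax - HRrest)
Heart rate reserve = HRmax - HRrest = 172 - 55 = 117 bpm
Fraction = 69% = 0.69
Target = 55 + 0.69 * 117
Target = 55 + 80.73 = 135.73 bpm

135.73 bpm


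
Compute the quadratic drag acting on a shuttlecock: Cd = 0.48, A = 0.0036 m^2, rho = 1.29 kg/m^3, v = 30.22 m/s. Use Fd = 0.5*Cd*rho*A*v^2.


Fd = 0.5 * Cd * rho * A * v^2
Fd = 0.5 * 0.48 * 1.29 * 0.0036 * 30.22^2
v^2 = 913.2484
Fd = 0.5 * 0.48 * 1.29 * 0.0036 * 913.2484 = 1.0179 N

1.0179 N


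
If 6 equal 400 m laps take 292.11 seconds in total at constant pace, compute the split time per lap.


Split time = total_time / n_laps = 292.11 / 6
Split time = 48.685 s per lap

48.685 s


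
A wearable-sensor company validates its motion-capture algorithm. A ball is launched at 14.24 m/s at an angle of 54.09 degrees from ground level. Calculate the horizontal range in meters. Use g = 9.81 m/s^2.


R = v^2 * sin(2*theta) / g
Convert angle to radians: theta = 54.09 deg = 0.944 rad
sin(2*theta) = sin(1.8881) = 0.9501
R = 14.24^2 * 0.9501 / 9.81
R = 202.7776 * 0.9501 / 9.81 = 19.6386 m

19.6386 m


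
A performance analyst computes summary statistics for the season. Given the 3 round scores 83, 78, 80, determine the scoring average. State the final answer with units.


Average = sum / n
Sum = 241
Average = 241 / 3 = 80.3333

80.3333


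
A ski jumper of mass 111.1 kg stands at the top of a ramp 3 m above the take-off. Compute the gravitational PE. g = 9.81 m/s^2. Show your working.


PE = m * g * h
PE = 111.1 * 9.81 * 3
PE = 1089.891 * 3 = 3269.673 J

3269.673 J


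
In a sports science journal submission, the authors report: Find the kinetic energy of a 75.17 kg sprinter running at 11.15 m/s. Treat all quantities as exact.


KE = 0.5 * m * v^2
KE = 0.5 * 75.17 * 11.15^2
KE = 0.5 * 75.17 * 124.3225 = 4672.6612 J

4672.6612 J


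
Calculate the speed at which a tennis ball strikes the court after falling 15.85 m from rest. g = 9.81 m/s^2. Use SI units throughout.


v = sqrt(2 * g * h)
v = sqrt(2 * 9.81 * 15.85)
v = sqrt(310.977) = 17.6345 m/s

17.6345 m/s


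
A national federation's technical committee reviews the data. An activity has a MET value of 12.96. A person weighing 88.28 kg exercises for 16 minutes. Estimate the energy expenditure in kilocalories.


kcal = MET * mass * time_hr
Convert time: 16 min = 0.2667 hr
kcal = 12.96 * 88.28 * 0.2667
kcal = 305.0957 kcal

305.0957 kcal


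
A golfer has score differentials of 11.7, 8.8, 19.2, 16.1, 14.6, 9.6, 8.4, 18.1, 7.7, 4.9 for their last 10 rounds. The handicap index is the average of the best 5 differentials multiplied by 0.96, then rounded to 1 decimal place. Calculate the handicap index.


All differentials: 11.7, 8.8, 19.2, 16.1, 14.6, 9.6, 8.4, 18.1, 7.7, 4.9
Sorted: 4.9, 7.7, 8.4, 8.8, 9.6, 11.7, 14.6, 16.1, 18.1, 19.2
Best 5: 4.9, 7.7, 8.4, 8.8, 9.6
Average of best = 39.4 / 5 = 7.88
Raw index = 7.88 * 0.96 = 7.5648
Handicap index = round(7.5648, 1) = 7.6

7.6


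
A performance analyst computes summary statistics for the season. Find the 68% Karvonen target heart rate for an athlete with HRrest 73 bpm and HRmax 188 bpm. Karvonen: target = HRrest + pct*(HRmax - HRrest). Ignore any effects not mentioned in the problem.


Target = HRrest + pct*(HRmax - HRrest)
Heart rate reserve = HRmax - HRrest = 188 - 73 = 115 bpm
Fraction = 68% = 0.68
Target = 73 + 0.68 * 115
Target = 73 + 78.2 = 151.2 bpm

151.2 bpm


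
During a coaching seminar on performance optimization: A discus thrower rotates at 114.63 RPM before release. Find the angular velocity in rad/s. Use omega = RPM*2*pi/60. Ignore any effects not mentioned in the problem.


omega = RPM * 2 * pi / 60
omega = 114.63 * 2 * 3.14159 / 60
omega = 720.2415 / 60 = 12.004 rad/s

12.004 rad/s


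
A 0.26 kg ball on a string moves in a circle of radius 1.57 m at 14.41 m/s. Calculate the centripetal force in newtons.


Fc = m * v^2 / r
v^2 = 14.41^2 = 207.6481
Fc = 0.26 * 207.6481 / 1.57
Fc = 53.9885 / 1.57 = 34.3876 N

34.3876 N


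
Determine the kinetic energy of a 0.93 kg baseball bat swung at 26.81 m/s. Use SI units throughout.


KE = 0.5 * m * v^2
KE = 0.5 * 0.93 * 26.81^2
KE = 0.5 * 0.93 * 718.7761 = 334.2309 J

334.2309 J


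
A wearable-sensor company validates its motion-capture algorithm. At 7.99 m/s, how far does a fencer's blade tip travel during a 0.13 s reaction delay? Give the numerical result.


d = v * t
d = 7.99 * 0.13
d = 1.0387 m

1.0387 m


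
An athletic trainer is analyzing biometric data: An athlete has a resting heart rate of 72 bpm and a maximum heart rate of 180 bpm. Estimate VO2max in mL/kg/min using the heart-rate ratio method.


VO2max = 15.3 * HRmax / HRrest
VO2max = 15.3 * 180 / 72
VO2max = 2754 / 72 = 38.25 mL/kg/min

38.25 mL/kg/min


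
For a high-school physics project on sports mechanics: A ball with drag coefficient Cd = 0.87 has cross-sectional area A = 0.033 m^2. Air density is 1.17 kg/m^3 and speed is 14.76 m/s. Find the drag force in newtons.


Fd = 0.5 * Cd * rho * A * v^2
Fd = 0.5 * 0.87 * 1.17 * 0.033 * 14.76^2
v^2 = 217.8576
Fd = 0.5 * 0.87 * 1.17 * 0.033 * 217.8576 = 3.659 N

3.659 N


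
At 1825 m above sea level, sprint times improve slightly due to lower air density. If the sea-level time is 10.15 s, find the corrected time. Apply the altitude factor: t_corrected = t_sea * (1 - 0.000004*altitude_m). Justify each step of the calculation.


Correction factor = 1 - 0.000004 * 1825 = 0.9927
t_corrected = t_sea * factor = 10.15 * 0.9927
t_corrected = 10.0759 s

10.0759 s


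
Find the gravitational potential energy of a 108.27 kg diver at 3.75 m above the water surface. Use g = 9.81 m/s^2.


PE = m * g * h
PE = 108.27 * 9.81 * 3.75
PE = 1062.1287 * 3.75 = 3982.9826 J

3982.9826 J


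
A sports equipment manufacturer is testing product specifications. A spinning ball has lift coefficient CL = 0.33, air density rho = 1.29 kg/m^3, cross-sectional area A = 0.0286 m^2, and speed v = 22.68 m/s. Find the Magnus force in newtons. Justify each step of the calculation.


FM = 0.5 * CL * rho * A * v^2
FM = 0.5 * 0.33 * 1.29 * 0.0286 * 22.68^2
v^2 = 514.3824
FM = 0.5 * 0.33 * 1.29 * 0.0286 * 514.3824 = 3.1313 N

3.1313 N


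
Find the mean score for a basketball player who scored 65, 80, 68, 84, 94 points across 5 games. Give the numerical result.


Average = sum / n
Sum = 391
Average = 391 / 5 = 78.2

78.2


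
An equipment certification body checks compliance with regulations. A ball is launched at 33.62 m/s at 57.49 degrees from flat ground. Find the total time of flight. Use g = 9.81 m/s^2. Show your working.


T = 2*v*sin(theta)/g
sin(theta) = sin(57.49 deg) = 0.8433
T = 2*33.62*0.8433 / 9.81
T = 56.7033 / 9.81 = 5.7802 s

5.7802 s


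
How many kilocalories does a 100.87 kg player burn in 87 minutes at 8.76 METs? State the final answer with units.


kcal = MET * mass * time_hr
Convert time: 87 min = 1.45 hr
kcal = 8.76 * 100.87 * 1.45
kcal = 1281.2507 kcal

1281.2507 kcal


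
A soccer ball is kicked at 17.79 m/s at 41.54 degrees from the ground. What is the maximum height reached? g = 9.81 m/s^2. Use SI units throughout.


H = (v*sin(theta))^2 / (2*g)
vy = v*sin(theta) = 17.79 * sin(41.54 deg) = 11.7973 m/s
H = vy^2 / (2*g) = 139.1765 / (2*9.81)
H = 139.1765 / 19.62 = 7.0936 m

7.0936 m


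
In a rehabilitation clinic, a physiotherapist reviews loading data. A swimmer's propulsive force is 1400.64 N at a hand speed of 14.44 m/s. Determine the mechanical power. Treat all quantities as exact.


P = F * v
P = 1400.64 * 14.44
P = 20225.2416 W

20225.2416 W


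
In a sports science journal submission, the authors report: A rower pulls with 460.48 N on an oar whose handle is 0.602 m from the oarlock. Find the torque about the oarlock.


tau = F * d
tau = 460.48 * 0.602
tau = 277.209 N*m

277.209 N*m


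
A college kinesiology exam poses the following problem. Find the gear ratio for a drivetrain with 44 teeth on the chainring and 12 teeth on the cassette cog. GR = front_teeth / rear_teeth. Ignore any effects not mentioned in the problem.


GR = front_teeth / rear_teeth
GR = 44 / 12
GR = 3.6667

3.6667


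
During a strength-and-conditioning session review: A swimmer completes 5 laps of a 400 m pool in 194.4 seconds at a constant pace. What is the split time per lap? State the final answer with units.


Split time = total_time / n_laps = 194.4 / 5
Split time = 38.88 s per lap

38.88 s


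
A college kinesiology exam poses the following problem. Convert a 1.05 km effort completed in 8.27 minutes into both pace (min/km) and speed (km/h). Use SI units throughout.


Pace = time / distance = 8.27 min / 1.05 km = 7.8762 min/km
Speed = distance / time_in_hours = 1.05 / 0.1378 hr
Speed = 7.6179 km/h

7.8762 min/km, 7.6179 km/h


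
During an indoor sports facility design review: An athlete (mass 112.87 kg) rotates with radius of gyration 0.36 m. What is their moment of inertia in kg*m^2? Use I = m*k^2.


I = m * k^2
I = 112.87 * 0.36^2
I = 112.87 * 0.1296 = 14.628 kg*m^2

14.628 kg*m^2


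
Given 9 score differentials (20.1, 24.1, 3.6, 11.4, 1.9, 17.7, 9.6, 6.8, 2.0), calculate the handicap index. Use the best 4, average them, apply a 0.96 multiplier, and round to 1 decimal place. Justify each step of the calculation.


All differentials: 20.1, 24.1, 3.6, 11.4, 1.9, 17.7, 9.6, 6.8, 2.0
Sorted: 1.9, 2.0, 3.6, 6.8, 9.6, 11.4, 17.7, 20.1, 24.1
Best 4: 1.9, 2.0, 3.6, 6.8
Average of best = 14.3 / 4 = 3.575
Raw index = 3.575 * 0.96 = 3.432
Handicap index = round(3.432, 1) = 3.4

3.4


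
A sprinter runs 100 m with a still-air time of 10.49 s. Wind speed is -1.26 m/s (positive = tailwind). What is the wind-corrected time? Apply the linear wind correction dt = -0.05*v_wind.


dt = -0.05 * v_wind = -0.05 * -1.26 = 0.063 s
t_corrected = t_still + dt = 10.49 + (0.063)
t_corrected = 10.553 s

10.553 s


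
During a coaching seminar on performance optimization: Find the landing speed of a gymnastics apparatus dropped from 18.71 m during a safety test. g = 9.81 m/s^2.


v = sqrt(2 * g * h)
v = sqrt(2 * 9.81 * 18.71)
v = sqrt(367.0902) = 19.1596 m/s

19.1596 m/s


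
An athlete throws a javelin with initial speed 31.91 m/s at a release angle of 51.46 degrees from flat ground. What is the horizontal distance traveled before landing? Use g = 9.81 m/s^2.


R = v^2 * sin(2*theta) / g
Convert angle to radians: theta = 51.46 deg = 0.8981 rad
sin(2*theta) = sin(1.7963) = 0.9747
R = 31.91^2 * 0.9747 / 9.81
R = 1018.2481 * 0.9747 / 9.81 = 101.1691 m

101.1691 m


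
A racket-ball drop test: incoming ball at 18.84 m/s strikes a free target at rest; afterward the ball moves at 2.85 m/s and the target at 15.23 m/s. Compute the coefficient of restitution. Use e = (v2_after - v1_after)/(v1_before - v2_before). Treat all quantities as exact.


e = (v2_after - v1_after) / (v1_before - v2_before)
Numerator = 15.23 - 2.85 = 12.38
Denominator = 18.84 - 0 = 18.84
e = 12.38 / 18.84 = 0.6571

0.6571


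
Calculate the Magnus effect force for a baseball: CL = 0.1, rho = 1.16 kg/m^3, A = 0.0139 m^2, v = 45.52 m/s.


FM = 0.5 * CL * rho * A * v^2
FM = 0.5 * 0.1 * 1.16 * 0.0139 * 45.52^2
v^2 = 2072.0704
FM = 0.5 * 0.1 * 1.16 * 0.0139 * 2072.0704 = 1.6705 N

1.6705 N


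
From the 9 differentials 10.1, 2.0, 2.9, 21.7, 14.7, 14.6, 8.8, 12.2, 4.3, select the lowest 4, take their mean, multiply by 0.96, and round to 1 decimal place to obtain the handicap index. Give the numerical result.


All differentials: 10.1, 2.0, 2.9, 21.7, 14.7, 14.6, 8.8, 12.2, 4.3
Sorted: 2.0, 2.9, 4.3, 8.8, 10.1, 12.2, 14.6, 14.7, 21.7
Best 4: 2.0, 2.9, 4.3, 8.8
Average of best = 18 / 4 = 4.5
Raw index = 4.5 * 0.96 = 4.32
Handicap index = round(4.32, 1) = 4.3

4.3


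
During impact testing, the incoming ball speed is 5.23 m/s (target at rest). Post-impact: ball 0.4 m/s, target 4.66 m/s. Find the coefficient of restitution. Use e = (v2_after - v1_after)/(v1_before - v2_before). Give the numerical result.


e = (v2_after - v1_after) / (v1_before - v2_before)
Numerator = 4.66 - 0.4 = 4.26
Denominator = 5.23 - 0 = 5.23
e = 4.26 / 5.23 = 0.8145

0.8145


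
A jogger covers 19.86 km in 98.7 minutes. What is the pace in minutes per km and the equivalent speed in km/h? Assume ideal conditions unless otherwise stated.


Pace = time / distance = 98.7 min / 19.86 km = 4.9698 min/km
Speed = distance / time_in_hours = 19.86 / 1.645 hr
Speed = 12.0729 km/h

4.9698 min/km, 12.0729 km/h


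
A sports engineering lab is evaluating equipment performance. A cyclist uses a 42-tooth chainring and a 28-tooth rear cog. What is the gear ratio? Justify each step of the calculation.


GR = front_teeth / rear_teeth
GR = 42 / 28
GR = 1.5

1.5


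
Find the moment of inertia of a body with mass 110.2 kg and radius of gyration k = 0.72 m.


I = m * k^2
I = 110.2 * 0.72^2
I = 110.2 * 0.5184 = 57.1277 kg*m^2

57.1277 kg*m^2


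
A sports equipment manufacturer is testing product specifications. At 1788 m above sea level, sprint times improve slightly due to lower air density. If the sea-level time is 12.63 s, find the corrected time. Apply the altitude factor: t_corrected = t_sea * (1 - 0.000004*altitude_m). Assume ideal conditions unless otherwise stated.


Correction factor = 1 - 0.000004 * 1788 = 0.992848
t_corrected = t_sea * factor = 12.63 * 0.992848
t_corrected = 12.5397 s

12.5397 s


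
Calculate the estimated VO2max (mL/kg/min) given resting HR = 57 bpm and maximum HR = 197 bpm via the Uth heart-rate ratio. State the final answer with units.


VO2max = 15.3 * HRmax / HRrest
VO2max = 15.3 * 197 / 57
VO2max = 3014.1 / 57 = 52.8789 mL/kg/min

52.8789 mL/kg/min


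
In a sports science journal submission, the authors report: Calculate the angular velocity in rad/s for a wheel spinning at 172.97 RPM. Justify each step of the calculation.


omega = RPM * 2 * pi / 60
omega = 172.97 * 2 * 3.14159 / 60
omega = 1086.8026 / 60 = 18.1134 rad/s

18.1134 rad/s


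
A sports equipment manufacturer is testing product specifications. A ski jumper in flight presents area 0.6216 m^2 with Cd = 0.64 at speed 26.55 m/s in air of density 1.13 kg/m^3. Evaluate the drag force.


Fd = 0.5 * Cd * rho * A * v^2
Fd = 0.5 * 0.64 * 1.13 * 0.6216 * 26.55^2
v^2 = 704.9025
Fd = 0.5 * 0.64 * 1.13 * 0.6216 * 704.9025 = 158.4413 N

158.4413 N


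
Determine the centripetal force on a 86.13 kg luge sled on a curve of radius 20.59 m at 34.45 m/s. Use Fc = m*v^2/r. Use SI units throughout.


Fc = m * v^2 / r
v^2 = 34.45^2 = 1186.8025
Fc = 86.13 * 1186.8025 / 20.59
Fc = 102219.2993 / 20.59 = 4964.5119 N

4964.5119 N


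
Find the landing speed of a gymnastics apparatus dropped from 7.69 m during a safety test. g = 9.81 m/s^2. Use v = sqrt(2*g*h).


v = sqrt(2 * g * h)
v = sqrt(2 * 9.81 * 7.69)
v = sqrt(150.8778) = 12.2832 m/s

12.2832 m/s


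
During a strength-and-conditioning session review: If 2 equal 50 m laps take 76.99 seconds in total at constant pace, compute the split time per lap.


Split time = total_time / n_laps = 76.99 / 2
Split time = 38.495 s per lap

38.495 s


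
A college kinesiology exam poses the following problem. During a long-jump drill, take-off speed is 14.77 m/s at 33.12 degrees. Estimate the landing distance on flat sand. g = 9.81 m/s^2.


R = v^2 * sin(2*theta) / g
Convert angle to radians: theta = 33.12 deg = 0.5781 rad
sin(2*theta) = sin(1.1561) = 0.9152
R = 14.77^2 * 0.9152 / 9.81
R = 218.1529 * 0.9152 / 9.81 = 20.353 m

20.353 m


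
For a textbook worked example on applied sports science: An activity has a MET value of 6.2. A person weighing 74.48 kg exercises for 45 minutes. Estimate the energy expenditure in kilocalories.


kcal = MET * mass * time_hr
Convert time: 45 min = 0.75 hr
kcal = 6.2 * 74.48 * 0.75
kcal = 346.332 kcal

346.332 kcal


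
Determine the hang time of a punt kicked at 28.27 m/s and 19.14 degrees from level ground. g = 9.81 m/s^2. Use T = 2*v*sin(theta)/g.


T = 2*v*sin(theta)/g
sin(theta) = sin(19.14 deg) = 0.3279
T = 2*28.27*0.3279 / 9.81
T = 18.5382 / 9.81 = 1.8897 s

1.8897 s


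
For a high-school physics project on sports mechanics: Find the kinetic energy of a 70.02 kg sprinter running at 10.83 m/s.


KE = 0.5 * m * v^2
KE = 0.5 * 70.02 * 10.83^2
KE = 0.5 * 70.02 * 117.2889 = 4106.2844 J

4106.2844 J


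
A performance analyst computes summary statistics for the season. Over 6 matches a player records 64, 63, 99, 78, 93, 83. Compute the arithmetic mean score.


Average = sum / n
Sum = 480
Average = 480 / 6 = 80

80


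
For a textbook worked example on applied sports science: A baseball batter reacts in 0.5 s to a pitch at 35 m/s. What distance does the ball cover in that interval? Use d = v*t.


d = v * t
d = 35 * 0.5
d = 17.5 m

17.5 m


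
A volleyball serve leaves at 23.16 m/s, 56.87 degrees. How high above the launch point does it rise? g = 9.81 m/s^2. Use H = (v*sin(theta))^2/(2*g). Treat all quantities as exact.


H = (v*sin(theta))^2 / (2*g)
vy = v*sin(theta) = 23.16 * sin(56.87 deg) = 19.3949 m/s
H = vy^2 / (2*g) = 376.1637 / (2*9.81)
H = 376.1637 / 19.62 = 19.1725 m

19.1725 m


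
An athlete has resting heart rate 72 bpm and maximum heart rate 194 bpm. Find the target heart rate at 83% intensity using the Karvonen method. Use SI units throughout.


Target = HRrest + pct*(HRmax - HRrest)
Heart rate reserve = HRmax - HRrest = 194 - 72 = 122 bpm
Fraction = 83% = 0.83
Target = 72 + 0.83 * 122
Target = 72 + 101.26 = 173.26 bpm

173.26 bpm


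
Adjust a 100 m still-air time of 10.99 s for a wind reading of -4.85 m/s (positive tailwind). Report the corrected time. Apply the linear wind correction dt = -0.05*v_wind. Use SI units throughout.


dt = -0.05 * v_wind = -0.05 * -4.85 = 0.2425 s
t_corrected = t_still + dt = 10.99 + (0.2425)
t_corrected = 11.2325 s

11.2325 s


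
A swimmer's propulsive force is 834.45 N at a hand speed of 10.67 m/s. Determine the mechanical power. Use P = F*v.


P = F * v
P = 834.45 * 10.67
P = 8903.5815 W

8903.5815 W


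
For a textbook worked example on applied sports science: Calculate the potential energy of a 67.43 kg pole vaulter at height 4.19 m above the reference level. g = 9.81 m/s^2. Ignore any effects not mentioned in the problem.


PE = m * g * h
PE = 67.43 * 9.81 * 4.19
PE = 661.4883 * 4.19 = 2771.636 J

2771.636 J


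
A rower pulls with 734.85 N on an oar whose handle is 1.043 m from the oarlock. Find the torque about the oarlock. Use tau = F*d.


tau = F * d
tau = 734.85 * 1.043
tau = 766.4485 N*m

766.4485 N*m


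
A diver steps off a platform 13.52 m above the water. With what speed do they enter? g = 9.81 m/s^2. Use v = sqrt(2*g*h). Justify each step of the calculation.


v = sqrt(2 * g * h)
v = sqrt(2 * 9.81 * 13.52)
v = sqrt(265.2624) = 16.2869 m/s

16.2869 m/s


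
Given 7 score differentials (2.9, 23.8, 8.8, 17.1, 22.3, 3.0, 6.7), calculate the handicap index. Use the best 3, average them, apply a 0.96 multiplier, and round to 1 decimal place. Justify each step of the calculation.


All differentials: 2.9, 23.8, 8.8, 17.1, 22.3, 3.0, 6.7
Sorted: 2.9, 3.0, 6.7, 8.8, 17.1, 22.3, 23.8
Best 3: 2.9, 3.0, 6.7
Average of best = 12.6 / 3 = 4.2
Raw index = 4.2 * 0.96 = 4.032
Handicap index = round(4.032, 1) = 4.0

4.0


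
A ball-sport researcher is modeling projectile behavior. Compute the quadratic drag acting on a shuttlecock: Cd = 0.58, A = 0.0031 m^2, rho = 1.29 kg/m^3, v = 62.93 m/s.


Fd = 0.5 * Cd * rho * A * v^2
Fd = 0.5 * 0.58 * 1.29 * 0.0031 * 62.93^2
v^2 = 3960.1849
Fd = 0.5 * 0.58 * 1.29 * 0.0031 * 3960.1849 = 4.5927 N

4.5927 N


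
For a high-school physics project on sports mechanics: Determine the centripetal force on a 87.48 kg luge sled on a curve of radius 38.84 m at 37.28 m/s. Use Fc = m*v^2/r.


Fc = m * v^2 / r
v^2 = 37.28^2 = 1389.7984
Fc = 87.48 * 1389.7984 / 38.84
Fc = 121579.564 / 38.84 = 3130.2668 N

3130.2668 N


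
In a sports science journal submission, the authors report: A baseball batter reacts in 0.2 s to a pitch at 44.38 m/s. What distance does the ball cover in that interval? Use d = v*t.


d = v * t
d = 44.38 * 0.2
d = 8.876 m

8.876 m


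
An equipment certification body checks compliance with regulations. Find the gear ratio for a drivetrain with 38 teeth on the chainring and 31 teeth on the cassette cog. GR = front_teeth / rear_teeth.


GR = front_teeth / rear_teeth
GR = 38 / 31
GR = 1.2258

1.2258


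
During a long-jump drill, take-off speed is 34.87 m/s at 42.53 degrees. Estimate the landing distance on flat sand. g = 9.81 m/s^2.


R = v^2 * sin(2*theta) / g
Convert angle to radians: theta = 42.53 deg = 0.7423 rad
sin(2*theta) = sin(1.4846) = 0.9963
R = 34.87^2 * 0.9963 / 9.81
R = 1215.9169 * 0.9963 / 9.81 = 123.4863 m

123.4863 m


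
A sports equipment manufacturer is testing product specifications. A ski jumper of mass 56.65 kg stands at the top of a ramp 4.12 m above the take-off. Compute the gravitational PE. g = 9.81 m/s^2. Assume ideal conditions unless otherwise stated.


PE = m * g * h
PE = 56.65 * 9.81 * 4.12
PE = 555.7365 * 4.12 = 2289.6344 J

2289.6344 J


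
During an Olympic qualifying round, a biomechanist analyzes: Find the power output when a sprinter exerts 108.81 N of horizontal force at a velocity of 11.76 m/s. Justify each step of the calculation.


P = F * v
P = 108.81 * 11.76
P = 1279.6056 W

1279.6056 W


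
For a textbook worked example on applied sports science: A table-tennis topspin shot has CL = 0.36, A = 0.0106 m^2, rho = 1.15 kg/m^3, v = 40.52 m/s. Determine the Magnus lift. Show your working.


FM = 0.5 * CL * rho * A * v^2
FM = 0.5 * 0.36 * 1.15 * 0.0106 * 40.52^2
v^2 = 1641.8704
FM = 0.5 * 0.36 * 1.15 * 0.0106 * 1641.8704 = 3.6026 N

3.6026 N


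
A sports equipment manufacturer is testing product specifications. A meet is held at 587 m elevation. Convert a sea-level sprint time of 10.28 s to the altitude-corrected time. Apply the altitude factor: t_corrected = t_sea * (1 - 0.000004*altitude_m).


Correction factor = 1 - 0.000004 * 587 = 0.997652
t_corrected = t_sea * factor = 10.28 * 0.997652
t_corrected = 10.2559 s

10.2559 s


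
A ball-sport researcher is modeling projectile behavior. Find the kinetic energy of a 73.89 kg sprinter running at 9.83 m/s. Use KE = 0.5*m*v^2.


KE = 0.5 * m * v^2
KE = 0.5 * 73.89 * 9.83^2
KE = 0.5 * 73.89 * 96.6289 = 3569.9547 J

3569.9547 J


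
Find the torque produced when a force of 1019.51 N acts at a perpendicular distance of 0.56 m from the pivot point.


tau = F * d
tau = 1019.51 * 0.56
tau = 570.9256 N*m

570.9256 N*m


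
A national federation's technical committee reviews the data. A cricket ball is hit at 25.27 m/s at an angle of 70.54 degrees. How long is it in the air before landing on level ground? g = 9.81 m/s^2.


T = 2*v*sin(theta)/g
sin(theta) = sin(70.54 deg) = 0.9429
T = 2*25.27*0.9429 / 9.81
T = 47.6529 / 9.81 = 4.8576 s

4.8576 s


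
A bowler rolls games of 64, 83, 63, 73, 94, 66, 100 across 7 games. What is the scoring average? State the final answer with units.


Average = sum / n
Sum = 543
Average = 543 / 7 = 77.5714

77.5714


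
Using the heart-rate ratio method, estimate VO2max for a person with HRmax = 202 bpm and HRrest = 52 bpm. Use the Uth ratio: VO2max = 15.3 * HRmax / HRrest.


VO2max = 15.3 * HRmax / HRrest
VO2max = 15.3 * 202 / 52
VO2max = 3090.6 / 52 = 59.4346 mL/kg/min

59.4346 mL/kg/min


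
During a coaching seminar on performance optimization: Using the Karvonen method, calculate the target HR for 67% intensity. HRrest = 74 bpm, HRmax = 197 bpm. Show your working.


Target = HRrest + pct*(HRmax - HRrest)
Heart rate reserve = HRmax - HRrest = 197 - 74 = 123 bpm
Fraction = 67% = 0.67
Target = 74 + 0.67 * 123
Target = 74 + 82.41 = 156.41 bpm

156.41 bpm


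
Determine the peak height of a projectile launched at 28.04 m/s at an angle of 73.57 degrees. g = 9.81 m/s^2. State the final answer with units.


H = (v*sin(theta))^2 / (2*g)
vy = v*sin(theta) = 28.04 * sin(73.57 deg) = 26.895 m/s
H = vy^2 / (2*g) = 723.3418 / (2*9.81)
H = 723.3418 / 19.62 = 36.8676 m

36.8676 m


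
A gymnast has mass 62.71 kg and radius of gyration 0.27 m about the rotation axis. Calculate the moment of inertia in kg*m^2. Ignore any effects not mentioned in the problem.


I = m * k^2
I = 62.71 * 0.27^2
I = 62.71 * 0.0729 = 4.5716 kg*m^2

4.5716 kg*m^2


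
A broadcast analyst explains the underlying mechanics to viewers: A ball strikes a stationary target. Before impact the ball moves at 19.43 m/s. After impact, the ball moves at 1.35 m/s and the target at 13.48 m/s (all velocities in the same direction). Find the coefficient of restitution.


e = (v2_after - v1_after) / (v1_before - v2_before)
Numerator = 13.48 - 1.35 = 12.13
Denominator = 19.43 - 0 = 19.43
e = 12.13 / 19.43 = 0.6243

0.6243


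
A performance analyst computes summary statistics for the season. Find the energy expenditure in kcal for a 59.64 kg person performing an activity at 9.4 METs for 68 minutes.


kcal = MET * mass * time_hr
Convert time: 68 min = 1.1333 hr
kcal = 9.4 * 59.64 * 1.1333
kcal = 635.3648 kcal

635.3648 kcal


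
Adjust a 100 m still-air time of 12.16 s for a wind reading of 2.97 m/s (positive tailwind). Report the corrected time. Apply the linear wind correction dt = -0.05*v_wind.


dt = -0.05 * v_wind = -0.05 * 2.97 = -0.1485 s
t_corrected = t_still + dt = 12.16 + (-0.1485)
t_corrected = 12.0115 s

12.0115 s


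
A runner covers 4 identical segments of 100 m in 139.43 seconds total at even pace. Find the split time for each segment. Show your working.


Split time = total_time / n_laps = 139.43 / 4
Split time = 34.8575 s per lap

34.8575 s


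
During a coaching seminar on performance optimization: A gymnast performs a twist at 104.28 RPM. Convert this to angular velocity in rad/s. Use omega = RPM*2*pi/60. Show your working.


omega = RPM * 2 * pi / 60
omega = 104.28 * 2 * 3.14159 / 60
omega = 655.2106 / 60 = 10.9202 rad/s

10.9202 rad/s


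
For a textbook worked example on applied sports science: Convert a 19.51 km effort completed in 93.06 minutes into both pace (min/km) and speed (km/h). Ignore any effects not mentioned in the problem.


Pace = time / distance = 93.06 min / 19.51 km = 4.7699 min/km
Speed = distance / time_in_hours = 19.51 / 1.551 hr
Speed = 12.579 km/h

4.7699 min/km, 12.579 km/h


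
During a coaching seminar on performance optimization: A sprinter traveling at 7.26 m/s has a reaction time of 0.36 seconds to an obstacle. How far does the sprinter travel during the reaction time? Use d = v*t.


d = v * t
d = 7.26 * 0.36
d = 2.6136 m

2.6136 m


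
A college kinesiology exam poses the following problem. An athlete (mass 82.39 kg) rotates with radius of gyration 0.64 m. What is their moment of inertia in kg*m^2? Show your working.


I = m * k^2
I = 82.39 * 0.64^2
I = 82.39 * 0.4096 = 33.7469 kg*m^2

33.7469 kg*m^2
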